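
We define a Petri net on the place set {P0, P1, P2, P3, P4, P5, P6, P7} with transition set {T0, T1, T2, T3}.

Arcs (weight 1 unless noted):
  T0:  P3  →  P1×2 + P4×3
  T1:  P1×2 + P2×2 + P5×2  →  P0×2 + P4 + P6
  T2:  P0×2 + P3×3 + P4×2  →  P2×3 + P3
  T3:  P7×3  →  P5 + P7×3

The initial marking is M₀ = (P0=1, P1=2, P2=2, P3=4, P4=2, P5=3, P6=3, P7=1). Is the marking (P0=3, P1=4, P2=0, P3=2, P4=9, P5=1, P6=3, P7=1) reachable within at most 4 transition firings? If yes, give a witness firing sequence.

NO — not reachable within 4 firings

depth 0: 1 marking
depth 1: 3 markings reached so far
depth 2: 6 markings reached so far
depth 3: 9 markings reached so far
depth 4: 12 markings reached so far
target is not among the 12 markings reachable within 4 steps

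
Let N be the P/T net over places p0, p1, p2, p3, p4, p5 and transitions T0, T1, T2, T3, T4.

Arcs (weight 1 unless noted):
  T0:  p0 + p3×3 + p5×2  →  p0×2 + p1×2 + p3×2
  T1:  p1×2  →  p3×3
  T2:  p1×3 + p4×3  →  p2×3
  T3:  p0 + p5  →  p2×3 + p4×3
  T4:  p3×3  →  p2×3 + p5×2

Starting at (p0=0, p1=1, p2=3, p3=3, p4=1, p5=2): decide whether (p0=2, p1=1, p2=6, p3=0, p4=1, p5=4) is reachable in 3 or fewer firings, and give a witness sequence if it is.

depth 0: 1 marking
depth 1: 2 markings reached so far
depth 2: 2 markings reached so far
(frontier empty at depth 2; search complete)
target is not among the 2 markings reachable within 3 steps

NO — not reachable within 3 firings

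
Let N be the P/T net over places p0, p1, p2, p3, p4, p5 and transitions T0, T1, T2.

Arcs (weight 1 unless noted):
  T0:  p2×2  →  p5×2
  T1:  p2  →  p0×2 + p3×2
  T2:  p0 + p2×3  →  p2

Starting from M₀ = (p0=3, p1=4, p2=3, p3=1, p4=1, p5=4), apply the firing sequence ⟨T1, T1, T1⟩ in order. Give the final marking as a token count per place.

(p0=9, p1=4, p2=0, p3=7, p4=1, p5=4)

step 1: fire T1:  (p0=3, p1=4, p2=3, p3=1, p4=1, p5=4) → (p0=5, p1=4, p2=2, p3=3, p4=1, p5=4)
step 2: fire T1:  (p0=5, p1=4, p2=2, p3=3, p4=1, p5=4) → (p0=7, p1=4, p2=1, p3=5, p4=1, p5=4)
step 3: fire T1:  (p0=7, p1=4, p2=1, p3=5, p4=1, p5=4) → (p0=9, p1=4, p2=0, p3=7, p4=1, p5=4)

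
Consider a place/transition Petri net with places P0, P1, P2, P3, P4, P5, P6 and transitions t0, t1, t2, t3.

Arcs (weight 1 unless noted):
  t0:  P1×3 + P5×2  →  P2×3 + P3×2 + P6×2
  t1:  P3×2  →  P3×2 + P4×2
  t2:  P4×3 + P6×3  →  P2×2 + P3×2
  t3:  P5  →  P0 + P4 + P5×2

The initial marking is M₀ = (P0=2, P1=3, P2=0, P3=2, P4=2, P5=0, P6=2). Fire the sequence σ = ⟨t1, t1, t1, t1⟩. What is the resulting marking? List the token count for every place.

(P0=2, P1=3, P2=0, P3=2, P4=10, P5=0, P6=2)

step 1: fire t1:  (P0=2, P1=3, P2=0, P3=2, P4=2, P5=0, P6=2) → (P0=2, P1=3, P2=0, P3=2, P4=4, P5=0, P6=2)
step 2: fire t1:  (P0=2, P1=3, P2=0, P3=2, P4=4, P5=0, P6=2) → (P0=2, P1=3, P2=0, P3=2, P4=6, P5=0, P6=2)
step 3: fire t1:  (P0=2, P1=3, P2=0, P3=2, P4=6, P5=0, P6=2) → (P0=2, P1=3, P2=0, P3=2, P4=8, P5=0, P6=2)
step 4: fire t1:  (P0=2, P1=3, P2=0, P3=2, P4=8, P5=0, P6=2) → (P0=2, P1=3, P2=0, P3=2, P4=10, P5=0, P6=2)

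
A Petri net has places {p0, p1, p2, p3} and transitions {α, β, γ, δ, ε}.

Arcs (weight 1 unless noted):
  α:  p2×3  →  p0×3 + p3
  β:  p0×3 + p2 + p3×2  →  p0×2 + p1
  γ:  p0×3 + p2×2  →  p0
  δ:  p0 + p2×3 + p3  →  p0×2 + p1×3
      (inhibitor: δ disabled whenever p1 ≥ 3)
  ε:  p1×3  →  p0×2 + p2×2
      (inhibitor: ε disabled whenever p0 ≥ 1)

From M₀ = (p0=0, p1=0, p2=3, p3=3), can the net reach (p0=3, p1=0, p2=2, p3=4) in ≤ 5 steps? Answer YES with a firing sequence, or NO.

depth 0: 1 marking
depth 1: 2 markings reached so far
depth 2: 2 markings reached so far
(frontier empty at depth 2; search complete)
target is not among the 2 markings reachable within 5 steps

NO — not reachable within 5 firings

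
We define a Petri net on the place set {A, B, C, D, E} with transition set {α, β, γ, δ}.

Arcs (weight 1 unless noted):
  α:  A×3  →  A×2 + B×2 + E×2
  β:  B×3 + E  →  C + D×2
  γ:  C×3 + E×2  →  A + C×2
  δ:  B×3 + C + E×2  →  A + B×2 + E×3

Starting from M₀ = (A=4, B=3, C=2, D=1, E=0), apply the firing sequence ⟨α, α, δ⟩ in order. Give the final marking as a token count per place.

(A=3, B=6, C=1, D=1, E=5)

step 1: fire α:  (A=4, B=3, C=2, D=1, E=0) → (A=3, B=5, C=2, D=1, E=2)
step 2: fire α:  (A=3, B=5, C=2, D=1, E=2) → (A=2, B=7, C=2, D=1, E=4)
step 3: fire δ:  (A=2, B=7, C=2, D=1, E=4) → (A=3, B=6, C=1, D=1, E=5)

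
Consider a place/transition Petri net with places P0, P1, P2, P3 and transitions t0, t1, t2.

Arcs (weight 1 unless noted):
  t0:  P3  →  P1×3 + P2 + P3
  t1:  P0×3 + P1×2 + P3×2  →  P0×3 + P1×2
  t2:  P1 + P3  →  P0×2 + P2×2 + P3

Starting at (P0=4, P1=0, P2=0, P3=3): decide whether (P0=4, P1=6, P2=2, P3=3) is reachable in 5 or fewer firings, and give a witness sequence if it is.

step 1: fire t0:  (P0=4, P1=0, P2=0, P3=3) → (P0=4, P1=3, P2=1, P3=3)
step 2: fire t0:  (P0=4, P1=3, P2=1, P3=3) → (P0=4, P1=6, P2=2, P3=3)

YES — reachable via ⟨t0, t0⟩ (2 firings)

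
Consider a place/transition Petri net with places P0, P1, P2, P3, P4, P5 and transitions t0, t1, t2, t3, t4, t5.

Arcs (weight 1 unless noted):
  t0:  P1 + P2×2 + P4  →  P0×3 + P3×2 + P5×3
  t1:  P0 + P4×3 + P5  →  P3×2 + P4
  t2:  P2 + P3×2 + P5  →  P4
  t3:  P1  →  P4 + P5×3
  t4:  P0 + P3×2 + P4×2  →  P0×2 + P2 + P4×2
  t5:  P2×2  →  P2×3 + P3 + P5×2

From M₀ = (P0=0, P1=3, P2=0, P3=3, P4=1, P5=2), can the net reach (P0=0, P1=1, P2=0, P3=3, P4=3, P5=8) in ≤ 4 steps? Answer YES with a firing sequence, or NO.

YES — reachable via ⟨t3, t3⟩ (2 firings)

step 1: fire t3:  (P0=0, P1=3, P2=0, P3=3, P4=1, P5=2) → (P0=0, P1=2, P2=0, P3=3, P4=2, P5=5)
step 2: fire t3:  (P0=0, P1=2, P2=0, P3=3, P4=2, P5=5) → (P0=0, P1=1, P2=0, P3=3, P4=3, P5=8)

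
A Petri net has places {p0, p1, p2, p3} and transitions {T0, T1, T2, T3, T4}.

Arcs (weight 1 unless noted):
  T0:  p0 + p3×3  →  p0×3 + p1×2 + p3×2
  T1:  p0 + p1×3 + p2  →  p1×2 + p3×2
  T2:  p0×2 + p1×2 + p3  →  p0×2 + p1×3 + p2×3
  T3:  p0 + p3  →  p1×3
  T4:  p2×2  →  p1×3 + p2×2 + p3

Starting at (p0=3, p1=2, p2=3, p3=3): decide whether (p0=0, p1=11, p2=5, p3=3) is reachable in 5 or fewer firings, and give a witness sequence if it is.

YES — reachable via ⟨T2, T1, T3, T3, T4⟩ (5 firings)

step 1: fire T2:  (p0=3, p1=2, p2=3, p3=3) → (p0=3, p1=3, p2=6, p3=2)
step 2: fire T1:  (p0=3, p1=3, p2=6, p3=2) → (p0=2, p1=2, p2=5, p3=4)
step 3: fire T3:  (p0=2, p1=2, p2=5, p3=4) → (p0=1, p1=5, p2=5, p3=3)
step 4: fire T3:  (p0=1, p1=5, p2=5, p3=3) → (p0=0, p1=8, p2=5, p3=2)
step 5: fire T4:  (p0=0, p1=8, p2=5, p3=2) → (p0=0, p1=11, p2=5, p3=3)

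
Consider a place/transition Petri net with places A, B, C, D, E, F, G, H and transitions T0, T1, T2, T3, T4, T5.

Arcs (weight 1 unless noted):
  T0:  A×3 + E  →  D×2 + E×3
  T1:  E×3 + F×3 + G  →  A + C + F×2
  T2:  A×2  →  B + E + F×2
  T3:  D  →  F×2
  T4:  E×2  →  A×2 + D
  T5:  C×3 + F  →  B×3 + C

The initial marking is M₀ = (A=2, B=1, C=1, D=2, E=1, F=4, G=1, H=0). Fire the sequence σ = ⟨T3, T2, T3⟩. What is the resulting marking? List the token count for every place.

(A=0, B=2, C=1, D=0, E=2, F=10, G=1, H=0)

step 1: fire T3:  (A=2, B=1, C=1, D=2, E=1, F=4, G=1, H=0) → (A=2, B=1, C=1, D=1, E=1, F=6, G=1, H=0)
step 2: fire T2:  (A=2, B=1, C=1, D=1, E=1, F=6, G=1, H=0) → (A=0, B=2, C=1, D=1, E=2, F=8, G=1, H=0)
step 3: fire T3:  (A=0, B=2, C=1, D=1, E=2, F=8, G=1, H=0) → (A=0, B=2, C=1, D=0, E=2, F=10, G=1, H=0)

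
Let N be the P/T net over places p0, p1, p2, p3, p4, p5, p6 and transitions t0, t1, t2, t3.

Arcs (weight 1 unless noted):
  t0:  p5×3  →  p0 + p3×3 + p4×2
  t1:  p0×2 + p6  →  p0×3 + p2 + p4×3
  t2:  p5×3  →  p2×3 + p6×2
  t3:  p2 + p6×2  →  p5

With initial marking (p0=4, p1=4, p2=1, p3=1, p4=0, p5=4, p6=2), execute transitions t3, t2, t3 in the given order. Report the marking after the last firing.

step 1: fire t3:  (p0=4, p1=4, p2=1, p3=1, p4=0, p5=4, p6=2) → (p0=4, p1=4, p2=0, p3=1, p4=0, p5=5, p6=0)
step 2: fire t2:  (p0=4, p1=4, p2=0, p3=1, p4=0, p5=5, p6=0) → (p0=4, p1=4, p2=3, p3=1, p4=0, p5=2, p6=2)
step 3: fire t3:  (p0=4, p1=4, p2=3, p3=1, p4=0, p5=2, p6=2) → (p0=4, p1=4, p2=2, p3=1, p4=0, p5=3, p6=0)

(p0=4, p1=4, p2=2, p3=1, p4=0, p5=3, p6=0)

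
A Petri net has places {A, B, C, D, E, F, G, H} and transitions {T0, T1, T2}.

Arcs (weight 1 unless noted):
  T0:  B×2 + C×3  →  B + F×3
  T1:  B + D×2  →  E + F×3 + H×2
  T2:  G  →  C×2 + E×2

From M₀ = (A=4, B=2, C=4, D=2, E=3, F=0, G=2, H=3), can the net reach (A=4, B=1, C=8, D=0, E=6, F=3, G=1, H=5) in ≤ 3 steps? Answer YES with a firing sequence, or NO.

NO — not reachable within 3 firings

depth 0: 1 marking
depth 1: 4 markings reached so far
depth 2: 8 markings reached so far
depth 3: 11 markings reached so far
target is not among the 11 markings reachable within 3 steps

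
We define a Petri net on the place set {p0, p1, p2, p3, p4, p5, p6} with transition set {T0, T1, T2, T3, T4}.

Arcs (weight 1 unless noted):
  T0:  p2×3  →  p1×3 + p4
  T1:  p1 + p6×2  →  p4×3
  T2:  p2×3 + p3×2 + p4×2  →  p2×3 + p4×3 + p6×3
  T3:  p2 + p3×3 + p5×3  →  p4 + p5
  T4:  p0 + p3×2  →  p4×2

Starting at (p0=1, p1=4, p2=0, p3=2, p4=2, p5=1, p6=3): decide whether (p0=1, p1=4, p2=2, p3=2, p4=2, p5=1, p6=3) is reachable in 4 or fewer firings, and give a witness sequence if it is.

depth 0: 1 marking
depth 1: 3 markings reached so far
depth 2: 4 markings reached so far
depth 3: 4 markings reached so far
(frontier empty at depth 3; search complete)
target is not among the 4 markings reachable within 4 steps

NO — not reachable within 4 firings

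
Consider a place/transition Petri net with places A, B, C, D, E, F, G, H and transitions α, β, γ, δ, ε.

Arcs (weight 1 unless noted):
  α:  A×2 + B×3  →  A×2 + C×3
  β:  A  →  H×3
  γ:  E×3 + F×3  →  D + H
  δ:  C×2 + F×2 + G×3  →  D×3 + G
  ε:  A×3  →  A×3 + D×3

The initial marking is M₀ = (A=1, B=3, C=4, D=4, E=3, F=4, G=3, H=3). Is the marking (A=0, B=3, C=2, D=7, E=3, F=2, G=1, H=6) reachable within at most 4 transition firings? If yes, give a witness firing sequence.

step 1: fire β:  (A=1, B=3, C=4, D=4, E=3, F=4, G=3, H=3) → (A=0, B=3, C=4, D=4, E=3, F=4, G=3, H=6)
step 2: fire δ:  (A=0, B=3, C=4, D=4, E=3, F=4, G=3, H=6) → (A=0, B=3, C=2, D=7, E=3, F=2, G=1, H=6)

YES — reachable via ⟨β, δ⟩ (2 firings)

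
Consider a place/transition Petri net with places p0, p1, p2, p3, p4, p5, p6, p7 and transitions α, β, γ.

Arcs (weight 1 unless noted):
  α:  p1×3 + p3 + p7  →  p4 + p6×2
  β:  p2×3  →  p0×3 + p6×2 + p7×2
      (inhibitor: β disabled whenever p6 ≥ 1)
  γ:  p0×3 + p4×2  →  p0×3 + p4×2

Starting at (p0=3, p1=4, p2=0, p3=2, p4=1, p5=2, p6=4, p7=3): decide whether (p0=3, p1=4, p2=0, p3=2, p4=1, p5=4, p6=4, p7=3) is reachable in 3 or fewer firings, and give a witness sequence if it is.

NO — not reachable within 3 firings

depth 0: 1 marking
depth 1: 2 markings reached so far
depth 2: 2 markings reached so far
(frontier empty at depth 2; search complete)
target is not among the 2 markings reachable within 3 steps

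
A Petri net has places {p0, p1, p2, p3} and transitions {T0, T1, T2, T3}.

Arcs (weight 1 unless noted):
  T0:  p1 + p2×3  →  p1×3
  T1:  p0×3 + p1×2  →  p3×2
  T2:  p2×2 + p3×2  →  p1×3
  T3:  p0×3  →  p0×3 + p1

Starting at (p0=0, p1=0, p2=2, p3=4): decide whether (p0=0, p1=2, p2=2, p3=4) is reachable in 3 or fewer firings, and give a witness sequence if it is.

depth 0: 1 marking
depth 1: 2 markings reached so far
depth 2: 2 markings reached so far
(frontier empty at depth 2; search complete)
target is not among the 2 markings reachable within 3 steps

NO — not reachable within 3 firings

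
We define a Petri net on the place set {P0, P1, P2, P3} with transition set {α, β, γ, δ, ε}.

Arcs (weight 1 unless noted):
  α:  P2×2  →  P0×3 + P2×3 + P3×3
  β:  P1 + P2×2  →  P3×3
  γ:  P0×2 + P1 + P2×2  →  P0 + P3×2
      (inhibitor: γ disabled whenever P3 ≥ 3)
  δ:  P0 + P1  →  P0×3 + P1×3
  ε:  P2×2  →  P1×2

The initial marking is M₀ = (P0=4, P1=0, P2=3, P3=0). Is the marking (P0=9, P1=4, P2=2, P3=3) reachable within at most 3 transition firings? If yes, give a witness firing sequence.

YES — reachable via ⟨α, ε, δ⟩ (3 firings)

step 1: fire α:  (P0=4, P1=0, P2=3, P3=0) → (P0=7, P1=0, P2=4, P3=3)
step 2: fire ε:  (P0=7, P1=0, P2=4, P3=3) → (P0=7, P1=2, P2=2, P3=3)
step 3: fire δ:  (P0=7, P1=2, P2=2, P3=3) → (P0=9, P1=4, P2=2, P3=3)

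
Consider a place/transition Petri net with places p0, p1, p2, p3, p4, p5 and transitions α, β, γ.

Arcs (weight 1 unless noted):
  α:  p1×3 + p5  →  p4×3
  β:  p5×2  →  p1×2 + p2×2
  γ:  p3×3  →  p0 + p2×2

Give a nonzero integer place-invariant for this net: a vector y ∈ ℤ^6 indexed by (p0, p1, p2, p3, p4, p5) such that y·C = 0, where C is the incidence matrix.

y = (p0:3, p1:0, p2:0, p3:1, p4:0, p5:0)

Incidence matrix C (rows=places, cols=transitions):
        α    β    γ
   p0   0    0    1
   p1  -3    2    0
   p2   0    2    2
   p3   0    0   -3
   p4   3    0    0
   p5  -1   -2    0

Candidate y = [3, 0, 0, 1, 0, 0]; check y·C column-wise:
  col α: 3·0 + 0·-3 + 1·0 + 0·3 + 0·-1 = 0
  col β: 3·0 + 0·2 + 0·2 + 1·0 + 0·-2 = 0
  col γ: 3·1 + 0·2 + 1·-3 = 0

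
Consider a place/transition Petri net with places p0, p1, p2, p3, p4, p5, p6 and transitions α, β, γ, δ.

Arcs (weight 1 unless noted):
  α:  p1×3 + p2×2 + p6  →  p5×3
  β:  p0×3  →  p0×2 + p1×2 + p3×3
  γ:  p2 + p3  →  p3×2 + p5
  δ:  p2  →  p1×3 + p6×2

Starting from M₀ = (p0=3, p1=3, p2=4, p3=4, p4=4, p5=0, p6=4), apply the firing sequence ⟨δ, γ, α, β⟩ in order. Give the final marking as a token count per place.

(p0=2, p1=5, p2=0, p3=8, p4=4, p5=4, p6=5)

step 1: fire δ:  (p0=3, p1=3, p2=4, p3=4, p4=4, p5=0, p6=4) → (p0=3, p1=6, p2=3, p3=4, p4=4, p5=0, p6=6)
step 2: fire γ:  (p0=3, p1=6, p2=3, p3=4, p4=4, p5=0, p6=6) → (p0=3, p1=6, p2=2, p3=5, p4=4, p5=1, p6=6)
step 3: fire α:  (p0=3, p1=6, p2=2, p3=5, p4=4, p5=1, p6=6) → (p0=3, p1=3, p2=0, p3=5, p4=4, p5=4, p6=5)
step 4: fire β:  (p0=3, p1=3, p2=0, p3=5, p4=4, p5=4, p6=5) → (p0=2, p1=5, p2=0, p3=8, p4=4, p5=4, p6=5)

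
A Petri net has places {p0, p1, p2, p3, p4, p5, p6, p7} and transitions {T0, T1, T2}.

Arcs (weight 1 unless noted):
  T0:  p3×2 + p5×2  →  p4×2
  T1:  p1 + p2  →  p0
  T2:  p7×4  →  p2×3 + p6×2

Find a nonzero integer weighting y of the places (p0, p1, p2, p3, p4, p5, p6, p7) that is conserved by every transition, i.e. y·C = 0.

y = (p0:1, p1:1, p2:0, p3:0, p4:0, p5:0, p6:0, p7:0)

Incidence matrix C (rows=places, cols=transitions):
       T0   T1   T2
   p0   0    1    0
   p1   0   -1    0
   p2   0   -1    3
   p3  -2    0    0
   p4   2    0    0
   p5  -2    0    0
   p6   0    0    2
   p7   0    0   -4

Candidate y = [1, 1, 0, 0, 0, 0, 0, 0]; check y·C column-wise:
  col T0: 1·0 + 1·0 + 0·-2 + 0·2 + 0·-2 = 0
  col T1: 1·1 + 1·-1 + 0·-1 = 0
  col T2: 1·0 + 1·0 + 0·3 + 0·2 + 0·-4 = 0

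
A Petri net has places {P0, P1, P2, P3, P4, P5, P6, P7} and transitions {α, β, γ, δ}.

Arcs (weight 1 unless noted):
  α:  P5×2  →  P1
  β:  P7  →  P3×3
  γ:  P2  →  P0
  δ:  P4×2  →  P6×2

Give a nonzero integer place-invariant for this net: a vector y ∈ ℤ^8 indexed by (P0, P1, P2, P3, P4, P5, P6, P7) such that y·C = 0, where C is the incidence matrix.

y = (P0:1, P1:0, P2:1, P3:0, P4:0, P5:0, P6:0, P7:0)

Incidence matrix C (rows=places, cols=transitions):
        α    β    γ    δ
   P0   0    0    1    0
   P1   1    0    0    0
   P2   0    0   -1    0
   P3   0    3    0    0
   P4   0    0    0   -2
   P5  -2    0    0    0
   P6   0    0    0    2
   P7   0   -1    0    0

Candidate y = [1, 0, 1, 0, 0, 0, 0, 0]; check y·C column-wise:
  col α: 1·0 + 0·1 + 1·0 + 0·-2 = 0
  col β: 1·0 + 1·0 + 0·3 + 0·-1 = 0
  col γ: 1·1 + 1·-1 = 0
  col δ: 1·0 + 1·0 + 0·-2 + 0·2 = 0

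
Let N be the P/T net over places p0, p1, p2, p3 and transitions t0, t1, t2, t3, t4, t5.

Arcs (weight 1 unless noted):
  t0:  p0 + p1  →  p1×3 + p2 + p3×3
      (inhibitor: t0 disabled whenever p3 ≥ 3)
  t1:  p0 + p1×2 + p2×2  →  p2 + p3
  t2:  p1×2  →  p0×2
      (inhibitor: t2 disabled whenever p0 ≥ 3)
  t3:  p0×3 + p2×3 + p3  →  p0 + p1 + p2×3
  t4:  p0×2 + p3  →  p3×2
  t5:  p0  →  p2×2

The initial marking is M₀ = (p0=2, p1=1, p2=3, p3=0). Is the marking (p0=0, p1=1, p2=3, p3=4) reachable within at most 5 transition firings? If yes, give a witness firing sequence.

step 1: fire t0:  (p0=2, p1=1, p2=3, p3=0) → (p0=1, p1=3, p2=4, p3=3)
step 2: fire t1:  (p0=1, p1=3, p2=4, p3=3) → (p0=0, p1=1, p2=3, p3=4)

YES — reachable via ⟨t0, t1⟩ (2 firings)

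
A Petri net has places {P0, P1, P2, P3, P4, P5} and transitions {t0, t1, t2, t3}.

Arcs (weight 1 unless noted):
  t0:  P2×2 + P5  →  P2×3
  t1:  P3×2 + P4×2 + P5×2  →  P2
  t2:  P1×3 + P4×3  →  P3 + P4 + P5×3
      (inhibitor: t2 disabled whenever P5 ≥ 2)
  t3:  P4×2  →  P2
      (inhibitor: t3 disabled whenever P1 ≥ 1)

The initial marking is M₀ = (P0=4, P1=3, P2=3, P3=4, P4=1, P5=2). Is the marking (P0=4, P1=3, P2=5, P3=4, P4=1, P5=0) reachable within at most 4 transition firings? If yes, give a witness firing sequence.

step 1: fire t0:  (P0=4, P1=3, P2=3, P3=4, P4=1, P5=2) → (P0=4, P1=3, P2=4, P3=4, P4=1, P5=1)
step 2: fire t0:  (P0=4, P1=3, P2=4, P3=4, P4=1, P5=1) → (P0=4, P1=3, P2=5, P3=4, P4=1, P5=0)

YES — reachable via ⟨t0, t0⟩ (2 firings)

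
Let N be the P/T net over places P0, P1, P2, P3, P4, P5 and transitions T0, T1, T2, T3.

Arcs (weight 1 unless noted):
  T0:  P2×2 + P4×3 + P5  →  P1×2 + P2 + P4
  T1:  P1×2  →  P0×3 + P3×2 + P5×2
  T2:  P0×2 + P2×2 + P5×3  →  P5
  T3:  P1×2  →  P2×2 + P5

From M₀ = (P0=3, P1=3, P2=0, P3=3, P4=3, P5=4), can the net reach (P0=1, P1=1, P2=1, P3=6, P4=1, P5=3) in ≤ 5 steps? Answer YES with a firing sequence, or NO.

depth 0: 1 marking
depth 1: 3 markings reached so far
depth 2: 5 markings reached so far
depth 3: 7 markings reached so far
depth 4: 8 markings reached so far
depth 5: 8 markings reached so far
(frontier empty at depth 5; search complete)
target is not among the 8 markings reachable within 5 steps

NO — not reachable within 5 firings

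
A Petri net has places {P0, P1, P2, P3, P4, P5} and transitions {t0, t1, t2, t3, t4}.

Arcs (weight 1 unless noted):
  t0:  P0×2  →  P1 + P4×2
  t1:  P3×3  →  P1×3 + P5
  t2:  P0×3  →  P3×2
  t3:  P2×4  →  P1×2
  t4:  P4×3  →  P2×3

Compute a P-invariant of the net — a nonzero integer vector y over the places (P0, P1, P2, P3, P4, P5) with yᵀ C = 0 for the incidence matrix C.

y = (P0:2, P1:2, P2:1, P3:3, P4:1, P5:3)

Incidence matrix C (rows=places, cols=transitions):
       t0   t1   t2   t3   t4
   P0  -2    0   -3    0    0
   P1   1    3    0    2    0
   P2   0    0    0   -4    3
   P3   0   -3    2    0    0
   P4   2    0    0    0   -3
   P5   0    1    0    0    0

Candidate y = [2, 2, 1, 3, 1, 3]; check y·C column-wise:
  col t0: 2·-2 + 2·1 + 1·0 + 3·0 + 1·2 + 3·0 = 0
  col t1: 2·0 + 2·3 + 1·0 + 3·-3 + 1·0 + 3·1 = 0
  col t2: 2·-3 + 2·0 + 1·0 + 3·2 + 1·0 + 3·0 = 0
  col t3: 2·0 + 2·2 + 1·-4 + 3·0 + 1·0 + 3·0 = 0
  col t4: 2·0 + 2·0 + 1·3 + 3·0 + 1·-3 + 3·0 = 0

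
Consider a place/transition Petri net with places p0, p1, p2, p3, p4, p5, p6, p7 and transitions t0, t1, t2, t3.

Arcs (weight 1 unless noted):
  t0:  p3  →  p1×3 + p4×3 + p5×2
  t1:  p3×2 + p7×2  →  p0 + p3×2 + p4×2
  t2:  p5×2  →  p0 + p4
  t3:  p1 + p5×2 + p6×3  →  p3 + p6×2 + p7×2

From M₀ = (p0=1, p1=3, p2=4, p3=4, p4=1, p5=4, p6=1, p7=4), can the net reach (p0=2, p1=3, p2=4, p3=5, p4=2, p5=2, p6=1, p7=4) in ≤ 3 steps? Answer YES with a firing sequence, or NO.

NO — not reachable within 3 firings

depth 0: 1 marking
depth 1: 4 markings reached so far
depth 2: 10 markings reached so far
depth 3: 18 markings reached so far
target is not among the 18 markings reachable within 3 steps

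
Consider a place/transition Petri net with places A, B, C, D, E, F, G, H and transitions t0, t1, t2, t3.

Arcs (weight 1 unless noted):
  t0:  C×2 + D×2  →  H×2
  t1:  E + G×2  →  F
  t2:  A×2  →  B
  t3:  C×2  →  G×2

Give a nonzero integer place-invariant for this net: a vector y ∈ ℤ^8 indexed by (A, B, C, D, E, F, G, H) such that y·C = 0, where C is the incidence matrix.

y = (A:1, B:2, C:0, D:0, E:0, F:0, G:0, H:0)

Incidence matrix C (rows=places, cols=transitions):
       t0   t1   t2   t3
    A   0    0   -2    0
    B   0    0    1    0
    C  -2    0    0   -2
    D  -2    0    0    0
    E   0   -1    0    0
    F   0    1    0    0
    G   0   -2    0    2
    H   2    0    0    0

Candidate y = [1, 2, 0, 0, 0, 0, 0, 0]; check y·C column-wise:
  col t0: 1·0 + 2·0 + 0·-2 + 0·-2 + 0·2 = 0
  col t1: 1·0 + 2·0 + 0·-1 + 0·1 + 0·-2 = 0
  col t2: 1·-2 + 2·1 = 0
  col t3: 1·0 + 2·0 + 0·-2 + 0·2 = 0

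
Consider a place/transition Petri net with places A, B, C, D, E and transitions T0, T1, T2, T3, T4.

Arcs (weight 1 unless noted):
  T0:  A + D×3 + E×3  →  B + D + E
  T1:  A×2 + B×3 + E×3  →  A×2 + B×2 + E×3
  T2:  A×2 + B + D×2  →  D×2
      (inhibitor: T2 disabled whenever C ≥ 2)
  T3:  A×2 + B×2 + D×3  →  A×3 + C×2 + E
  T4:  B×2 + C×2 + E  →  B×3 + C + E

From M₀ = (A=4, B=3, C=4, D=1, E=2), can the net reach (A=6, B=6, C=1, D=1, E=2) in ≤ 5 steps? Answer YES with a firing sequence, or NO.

depth 0: 1 marking
depth 1: 2 markings reached so far
depth 2: 3 markings reached so far
depth 3: 4 markings reached so far
depth 4: 4 markings reached so far
(frontier empty at depth 4; search complete)
target is not among the 4 markings reachable within 5 steps

NO — not reachable within 5 firings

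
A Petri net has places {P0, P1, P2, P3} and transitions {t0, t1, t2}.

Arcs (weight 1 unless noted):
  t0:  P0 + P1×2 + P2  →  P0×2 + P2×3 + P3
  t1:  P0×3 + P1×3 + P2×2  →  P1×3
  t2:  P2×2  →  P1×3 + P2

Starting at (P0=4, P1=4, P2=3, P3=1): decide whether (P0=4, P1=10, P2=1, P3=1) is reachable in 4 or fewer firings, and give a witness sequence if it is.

YES — reachable via ⟨t2, t2⟩ (2 firings)

step 1: fire t2:  (P0=4, P1=4, P2=3, P3=1) → (P0=4, P1=7, P2=2, P3=1)
step 2: fire t2:  (P0=4, P1=7, P2=2, P3=1) → (P0=4, P1=10, P2=1, P3=1)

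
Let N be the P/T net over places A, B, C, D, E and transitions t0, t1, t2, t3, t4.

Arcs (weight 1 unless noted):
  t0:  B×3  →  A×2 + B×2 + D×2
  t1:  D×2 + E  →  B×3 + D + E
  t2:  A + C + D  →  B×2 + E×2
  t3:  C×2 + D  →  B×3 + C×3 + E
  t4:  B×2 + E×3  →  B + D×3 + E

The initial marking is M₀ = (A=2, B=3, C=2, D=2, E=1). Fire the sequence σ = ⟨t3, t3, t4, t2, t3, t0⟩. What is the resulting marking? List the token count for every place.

(A=3, B=12, C=4, D=3, E=4)

step 1: fire t3:  (A=2, B=3, C=2, D=2, E=1) → (A=2, B=6, C=3, D=1, E=2)
step 2: fire t3:  (A=2, B=6, C=3, D=1, E=2) → (A=2, B=9, C=4, D=0, E=3)
step 3: fire t4:  (A=2, B=9, C=4, D=0, E=3) → (A=2, B=8, C=4, D=3, E=1)
step 4: fire t2:  (A=2, B=8, C=4, D=3, E=1) → (A=1, B=10, C=3, D=2, E=3)
step 5: fire t3:  (A=1, B=10, C=3, D=2, E=3) → (A=1, B=13, C=4, D=1, E=4)
step 6: fire t0:  (A=1, B=13, C=4, D=1, E=4) → (A=3, B=12, C=4, D=3, E=4)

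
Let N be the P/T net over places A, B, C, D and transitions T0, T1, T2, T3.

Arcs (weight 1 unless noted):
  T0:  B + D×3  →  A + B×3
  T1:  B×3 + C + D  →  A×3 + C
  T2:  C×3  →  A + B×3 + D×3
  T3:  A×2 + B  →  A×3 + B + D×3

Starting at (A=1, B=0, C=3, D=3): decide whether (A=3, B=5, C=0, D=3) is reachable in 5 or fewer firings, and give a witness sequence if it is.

YES — reachable via ⟨T2, T0⟩ (2 firings)

step 1: fire T2:  (A=1, B=0, C=3, D=3) → (A=2, B=3, C=0, D=6)
step 2: fire T0:  (A=2, B=3, C=0, D=6) → (A=3, B=5, C=0, D=3)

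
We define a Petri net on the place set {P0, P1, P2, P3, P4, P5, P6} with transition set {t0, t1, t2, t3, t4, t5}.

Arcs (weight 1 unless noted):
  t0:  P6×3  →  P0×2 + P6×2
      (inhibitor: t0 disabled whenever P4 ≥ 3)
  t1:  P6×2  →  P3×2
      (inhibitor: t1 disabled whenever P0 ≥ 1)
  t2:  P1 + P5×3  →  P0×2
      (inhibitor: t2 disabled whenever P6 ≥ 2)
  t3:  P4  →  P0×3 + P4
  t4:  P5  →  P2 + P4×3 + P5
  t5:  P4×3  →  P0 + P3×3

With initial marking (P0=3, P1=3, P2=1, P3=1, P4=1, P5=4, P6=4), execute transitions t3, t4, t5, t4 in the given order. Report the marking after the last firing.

(P0=7, P1=3, P2=3, P3=4, P4=4, P5=4, P6=4)

step 1: fire t3:  (P0=3, P1=3, P2=1, P3=1, P4=1, P5=4, P6=4) → (P0=6, P1=3, P2=1, P3=1, P4=1, P5=4, P6=4)
step 2: fire t4:  (P0=6, P1=3, P2=1, P3=1, P4=1, P5=4, P6=4) → (P0=6, P1=3, P2=2, P3=1, P4=4, P5=4, P6=4)
step 3: fire t5:  (P0=6, P1=3, P2=2, P3=1, P4=4, P5=4, P6=4) → (P0=7, P1=3, P2=2, P3=4, P4=1, P5=4, P6=4)
step 4: fire t4:  (P0=7, P1=3, P2=2, P3=4, P4=1, P5=4, P6=4) → (P0=7, P1=3, P2=3, P3=4, P4=4, P5=4, P6=4)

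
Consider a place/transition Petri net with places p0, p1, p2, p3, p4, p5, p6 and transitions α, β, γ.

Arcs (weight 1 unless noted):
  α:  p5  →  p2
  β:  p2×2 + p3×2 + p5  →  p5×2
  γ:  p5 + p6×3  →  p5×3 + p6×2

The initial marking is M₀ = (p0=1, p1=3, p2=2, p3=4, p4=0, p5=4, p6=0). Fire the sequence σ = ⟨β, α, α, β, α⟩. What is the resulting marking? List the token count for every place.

step 1: fire β:  (p0=1, p1=3, p2=2, p3=4, p4=0, p5=4, p6=0) → (p0=1, p1=3, p2=0, p3=2, p4=0, p5=5, p6=0)
step 2: fire α:  (p0=1, p1=3, p2=0, p3=2, p4=0, p5=5, p6=0) → (p0=1, p1=3, p2=1, p3=2, p4=0, p5=4, p6=0)
step 3: fire α:  (p0=1, p1=3, p2=1, p3=2, p4=0, p5=4, p6=0) → (p0=1, p1=3, p2=2, p3=2, p4=0, p5=3, p6=0)
step 4: fire β:  (p0=1, p1=3, p2=2, p3=2, p4=0, p5=3, p6=0) → (p0=1, p1=3, p2=0, p3=0, p4=0, p5=4, p6=0)
step 5: fire α:  (p0=1, p1=3, p2=0, p3=0, p4=0, p5=4, p6=0) → (p0=1, p1=3, p2=1, p3=0, p4=0, p5=3, p6=0)

(p0=1, p1=3, p2=1, p3=0, p4=0, p5=3, p6=0)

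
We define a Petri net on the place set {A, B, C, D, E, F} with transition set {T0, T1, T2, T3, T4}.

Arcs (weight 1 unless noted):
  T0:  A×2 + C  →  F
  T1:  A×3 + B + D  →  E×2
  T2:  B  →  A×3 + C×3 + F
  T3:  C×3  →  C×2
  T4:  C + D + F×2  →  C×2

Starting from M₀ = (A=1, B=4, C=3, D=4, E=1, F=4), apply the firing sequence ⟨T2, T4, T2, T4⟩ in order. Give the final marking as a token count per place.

(A=7, B=2, C=11, D=2, E=1, F=2)

step 1: fire T2:  (A=1, B=4, C=3, D=4, E=1, F=4) → (A=4, B=3, C=6, D=4, E=1, F=5)
step 2: fire T4:  (A=4, B=3, C=6, D=4, E=1, F=5) → (A=4, B=3, C=7, D=3, E=1, F=3)
step 3: fire T2:  (A=4, B=3, C=7, D=3, E=1, F=3) → (A=7, B=2, C=10, D=3, E=1, F=4)
step 4: fire T4:  (A=7, B=2, C=10, D=3, E=1, F=4) → (A=7, B=2, C=11, D=2, E=1, F=2)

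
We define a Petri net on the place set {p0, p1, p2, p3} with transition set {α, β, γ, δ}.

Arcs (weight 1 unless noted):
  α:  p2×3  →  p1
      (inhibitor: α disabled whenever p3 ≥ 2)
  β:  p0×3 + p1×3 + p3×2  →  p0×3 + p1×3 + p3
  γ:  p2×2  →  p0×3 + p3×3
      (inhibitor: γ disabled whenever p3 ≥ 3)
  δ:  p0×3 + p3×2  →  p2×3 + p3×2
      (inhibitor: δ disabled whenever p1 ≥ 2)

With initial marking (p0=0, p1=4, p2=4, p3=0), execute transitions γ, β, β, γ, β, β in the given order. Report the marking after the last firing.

(p0=6, p1=4, p2=0, p3=2)

step 1: fire γ:  (p0=0, p1=4, p2=4, p3=0) → (p0=3, p1=4, p2=2, p3=3)
step 2: fire β:  (p0=3, p1=4, p2=2, p3=3) → (p0=3, p1=4, p2=2, p3=2)
step 3: fire β:  (p0=3, p1=4, p2=2, p3=2) → (p0=3, p1=4, p2=2, p3=1)
step 4: fire γ:  (p0=3, p1=4, p2=2, p3=1) → (p0=6, p1=4, p2=0, p3=4)
step 5: fire β:  (p0=6, p1=4, p2=0, p3=4) → (p0=6, p1=4, p2=0, p3=3)
step 6: fire β:  (p0=6, p1=4, p2=0, p3=3) → (p0=6, p1=4, p2=0, p3=2)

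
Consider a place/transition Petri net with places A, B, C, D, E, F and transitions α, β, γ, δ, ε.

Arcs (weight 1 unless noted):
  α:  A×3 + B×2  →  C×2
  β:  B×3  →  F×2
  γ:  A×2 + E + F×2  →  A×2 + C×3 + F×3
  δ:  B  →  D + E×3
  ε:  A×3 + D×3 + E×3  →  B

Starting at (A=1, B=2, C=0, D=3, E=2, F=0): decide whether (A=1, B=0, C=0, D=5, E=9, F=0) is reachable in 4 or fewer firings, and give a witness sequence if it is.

NO — not reachable within 4 firings

depth 0: 1 marking
depth 1: 2 markings reached so far
depth 2: 3 markings reached so far
depth 3: 3 markings reached so far
(frontier empty at depth 3; search complete)
target is not among the 3 markings reachable within 4 steps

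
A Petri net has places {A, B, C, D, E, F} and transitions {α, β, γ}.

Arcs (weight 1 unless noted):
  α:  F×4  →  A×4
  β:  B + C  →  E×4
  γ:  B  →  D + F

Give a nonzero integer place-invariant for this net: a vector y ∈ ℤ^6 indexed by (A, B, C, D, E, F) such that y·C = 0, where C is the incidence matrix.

Incidence matrix C (rows=places, cols=transitions):
        α    β    γ
    A   4    0    0
    B   0   -1   -1
    C   0   -1    0
    D   0    0    1
    E   0    4    0
    F  -4    0    1

Candidate y = [0, 1, -1, 1, 0, 0]; check y·C column-wise:
  col α: 0·4 + 1·0 + -1·0 + 1·0 + 0·-4 = 0
  col β: 1·-1 + -1·-1 + 1·0 + 0·4 = 0
  col γ: 1·-1 + -1·0 + 1·1 + 0·1 = 0

y = (A:0, B:1, C:-1, D:1, E:0, F:0)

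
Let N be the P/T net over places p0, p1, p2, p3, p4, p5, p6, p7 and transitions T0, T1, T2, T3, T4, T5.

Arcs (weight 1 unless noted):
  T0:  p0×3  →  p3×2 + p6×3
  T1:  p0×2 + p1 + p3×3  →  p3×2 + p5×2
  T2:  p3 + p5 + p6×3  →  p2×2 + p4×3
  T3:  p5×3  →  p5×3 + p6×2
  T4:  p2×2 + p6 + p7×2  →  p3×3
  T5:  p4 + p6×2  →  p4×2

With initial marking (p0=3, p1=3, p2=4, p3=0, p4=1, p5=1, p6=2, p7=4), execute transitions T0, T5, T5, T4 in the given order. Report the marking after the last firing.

(p0=0, p1=3, p2=2, p3=5, p4=3, p5=1, p6=0, p7=2)

step 1: fire T0:  (p0=3, p1=3, p2=4, p3=0, p4=1, p5=1, p6=2, p7=4) → (p0=0, p1=3, p2=4, p3=2, p4=1, p5=1, p6=5, p7=4)
step 2: fire T5:  (p0=0, p1=3, p2=4, p3=2, p4=1, p5=1, p6=5, p7=4) → (p0=0, p1=3, p2=4, p3=2, p4=2, p5=1, p6=3, p7=4)
step 3: fire T5:  (p0=0, p1=3, p2=4, p3=2, p4=2, p5=1, p6=3, p7=4) → (p0=0, p1=3, p2=4, p3=2, p4=3, p5=1, p6=1, p7=4)
step 4: fire T4:  (p0=0, p1=3, p2=4, p3=2, p4=3, p5=1, p6=1, p7=4) → (p0=0, p1=3, p2=2, p3=5, p4=3, p5=1, p6=0, p7=2)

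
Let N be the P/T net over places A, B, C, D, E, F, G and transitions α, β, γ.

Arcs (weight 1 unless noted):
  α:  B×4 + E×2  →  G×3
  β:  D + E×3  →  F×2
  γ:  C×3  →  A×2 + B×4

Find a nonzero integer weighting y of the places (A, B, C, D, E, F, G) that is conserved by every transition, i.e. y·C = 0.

y = (A:3, B:0, C:2, D:0, E:0, F:0, G:0)

Incidence matrix C (rows=places, cols=transitions):
        α    β    γ
    A   0    0    2
    B  -4    0    4
    C   0    0   -3
    D   0   -1    0
    E  -2   -3    0
    F   0    2    0
    G   3    0    0

Candidate y = [3, 0, 2, 0, 0, 0, 0]; check y·C column-wise:
  col α: 3·0 + 0·-4 + 2·0 + 0·-2 + 0·3 = 0
  col β: 3·0 + 2·0 + 0·-1 + 0·-3 + 0·2 = 0
  col γ: 3·2 + 0·4 + 2·-3 = 0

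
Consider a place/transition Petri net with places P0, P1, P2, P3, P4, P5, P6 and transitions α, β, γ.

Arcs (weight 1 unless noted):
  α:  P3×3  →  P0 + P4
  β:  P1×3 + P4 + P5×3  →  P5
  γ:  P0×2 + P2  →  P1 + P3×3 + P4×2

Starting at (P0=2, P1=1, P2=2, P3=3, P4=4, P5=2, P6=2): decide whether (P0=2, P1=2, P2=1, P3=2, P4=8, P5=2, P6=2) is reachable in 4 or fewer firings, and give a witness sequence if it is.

depth 0: 1 marking
depth 1: 3 markings reached so far
depth 2: 4 markings reached so far
depth 3: 5 markings reached so far
depth 4: 6 markings reached so far
target is not among the 6 markings reachable within 4 steps

NO — not reachable within 4 firings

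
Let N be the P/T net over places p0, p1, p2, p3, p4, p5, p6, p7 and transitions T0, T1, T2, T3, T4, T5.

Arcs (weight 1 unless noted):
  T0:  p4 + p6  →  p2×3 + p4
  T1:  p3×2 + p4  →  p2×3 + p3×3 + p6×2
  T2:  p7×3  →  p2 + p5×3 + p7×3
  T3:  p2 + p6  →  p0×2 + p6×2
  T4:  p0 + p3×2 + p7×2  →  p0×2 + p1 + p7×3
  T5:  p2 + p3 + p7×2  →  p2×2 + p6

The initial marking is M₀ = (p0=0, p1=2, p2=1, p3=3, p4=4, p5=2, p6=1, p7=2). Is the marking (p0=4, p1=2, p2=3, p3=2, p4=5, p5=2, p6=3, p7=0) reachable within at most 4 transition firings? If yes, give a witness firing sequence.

NO — not reachable within 4 firings

depth 0: 1 marking
depth 1: 5 markings reached so far
depth 2: 13 markings reached so far
depth 3: 30 markings reached so far
depth 4: 63 markings reached so far
target is not among the 63 markings reachable within 4 steps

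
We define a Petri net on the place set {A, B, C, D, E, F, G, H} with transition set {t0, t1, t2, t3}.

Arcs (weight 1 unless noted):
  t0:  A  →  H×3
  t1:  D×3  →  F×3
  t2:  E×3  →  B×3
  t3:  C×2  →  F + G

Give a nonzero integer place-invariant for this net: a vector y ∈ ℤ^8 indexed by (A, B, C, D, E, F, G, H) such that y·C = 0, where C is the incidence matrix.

y = (A:0, B:1, C:0, D:0, E:1, F:0, G:0, H:0)

Incidence matrix C (rows=places, cols=transitions):
       t0   t1   t2   t3
    A  -1    0    0    0
    B   0    0    3    0
    C   0    0    0   -2
    D   0   -3    0    0
    E   0    0   -3    0
    F   0    3    0    1
    G   0    0    0    1
    H   3    0    0    0

Candidate y = [0, 1, 0, 0, 1, 0, 0, 0]; check y·C column-wise:
  col t0: 0·-1 + 1·0 + 1·0 + 0·3 = 0
  col t1: 1·0 + 0·-3 + 1·0 + 0·3 = 0
  col t2: 1·3 + 1·-3 = 0
  col t3: 1·0 + 0·-2 + 1·0 + 0·1 + 0·1 = 0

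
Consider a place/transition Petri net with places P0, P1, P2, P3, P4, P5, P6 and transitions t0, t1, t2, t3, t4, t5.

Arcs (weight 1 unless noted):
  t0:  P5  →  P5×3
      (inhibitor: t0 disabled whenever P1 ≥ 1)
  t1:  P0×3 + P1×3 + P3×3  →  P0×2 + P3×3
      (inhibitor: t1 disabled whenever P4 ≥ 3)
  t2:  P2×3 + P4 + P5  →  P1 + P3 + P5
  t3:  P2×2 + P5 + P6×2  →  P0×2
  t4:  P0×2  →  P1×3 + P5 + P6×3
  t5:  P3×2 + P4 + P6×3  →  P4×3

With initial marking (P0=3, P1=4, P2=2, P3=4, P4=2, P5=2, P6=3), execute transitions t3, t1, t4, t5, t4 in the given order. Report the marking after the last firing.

step 1: fire t3:  (P0=3, P1=4, P2=2, P3=4, P4=2, P5=2, P6=3) → (P0=5, P1=4, P2=0, P3=4, P4=2, P5=1, P6=1)
step 2: fire t1:  (P0=5, P1=4, P2=0, P3=4, P4=2, P5=1, P6=1) → (P0=4, P1=1, P2=0, P3=4, P4=2, P5=1, P6=1)
step 3: fire t4:  (P0=4, P1=1, P2=0, P3=4, P4=2, P5=1, P6=1) → (P0=2, P1=4, P2=0, P3=4, P4=2, P5=2, P6=4)
step 4: fire t5:  (P0=2, P1=4, P2=0, P3=4, P4=2, P5=2, P6=4) → (P0=2, P1=4, P2=0, P3=2, P4=4, P5=2, P6=1)
step 5: fire t4:  (P0=2, P1=4, P2=0, P3=2, P4=4, P5=2, P6=1) → (P0=0, P1=7, P2=0, P3=2, P4=4, P5=3, P6=4)

(P0=0, P1=7, P2=0, P3=2, P4=4, P5=3, P6=4)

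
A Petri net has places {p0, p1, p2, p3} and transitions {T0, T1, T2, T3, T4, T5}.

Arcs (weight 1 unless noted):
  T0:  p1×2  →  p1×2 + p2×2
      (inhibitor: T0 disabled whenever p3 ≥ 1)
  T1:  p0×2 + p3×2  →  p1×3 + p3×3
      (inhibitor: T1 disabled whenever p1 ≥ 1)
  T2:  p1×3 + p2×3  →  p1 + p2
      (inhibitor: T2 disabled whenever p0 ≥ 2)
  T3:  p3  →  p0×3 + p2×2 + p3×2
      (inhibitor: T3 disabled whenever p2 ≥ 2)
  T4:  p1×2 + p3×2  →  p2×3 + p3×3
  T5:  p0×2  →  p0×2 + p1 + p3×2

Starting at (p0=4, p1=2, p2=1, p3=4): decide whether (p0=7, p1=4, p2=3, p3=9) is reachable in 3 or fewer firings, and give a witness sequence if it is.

step 1: fire T3:  (p0=4, p1=2, p2=1, p3=4) → (p0=7, p1=2, p2=3, p3=5)
step 2: fire T5:  (p0=7, p1=2, p2=3, p3=5) → (p0=7, p1=3, p2=3, p3=7)
step 3: fire T5:  (p0=7, p1=3, p2=3, p3=7) → (p0=7, p1=4, p2=3, p3=9)

YES — reachable via ⟨T3, T5, T5⟩ (3 firings)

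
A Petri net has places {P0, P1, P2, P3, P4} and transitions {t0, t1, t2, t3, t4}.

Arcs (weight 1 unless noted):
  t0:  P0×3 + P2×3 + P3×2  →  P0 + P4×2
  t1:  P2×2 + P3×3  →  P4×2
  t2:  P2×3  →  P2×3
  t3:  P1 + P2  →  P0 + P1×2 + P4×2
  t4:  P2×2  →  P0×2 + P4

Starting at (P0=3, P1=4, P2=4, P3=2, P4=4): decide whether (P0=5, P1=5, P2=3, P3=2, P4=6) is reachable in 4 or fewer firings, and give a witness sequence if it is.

NO — not reachable within 4 firings

depth 0: 1 marking
depth 1: 4 markings reached so far
depth 2: 8 markings reached so far
depth 3: 10 markings reached so far
depth 4: 11 markings reached so far
target is not among the 11 markings reachable within 4 steps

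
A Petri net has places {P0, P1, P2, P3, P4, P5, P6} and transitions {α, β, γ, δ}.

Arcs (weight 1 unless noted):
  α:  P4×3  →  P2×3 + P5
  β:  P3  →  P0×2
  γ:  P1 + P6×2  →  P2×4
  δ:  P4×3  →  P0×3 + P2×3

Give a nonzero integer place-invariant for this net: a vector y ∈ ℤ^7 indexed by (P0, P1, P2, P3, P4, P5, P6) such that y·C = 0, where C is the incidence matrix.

y = (P0:0, P1:4, P2:1, P3:0, P4:1, P5:0, P6:0)

Incidence matrix C (rows=places, cols=transitions):
        α    β    γ    δ
   P0   0    2    0    3
   P1   0    0   -1    0
   P2   3    0    4    3
   P3   0   -1    0    0
   P4  -3    0    0   -3
   P5   1    0    0    0
   P6   0    0   -2    0

Candidate y = [0, 4, 1, 0, 1, 0, 0]; check y·C column-wise:
  col α: 4·0 + 1·3 + 1·-3 + 0·1 = 0
  col β: 0·2 + 4·0 + 1·0 + 0·-1 + 1·0 = 0
  col γ: 4·-1 + 1·4 + 1·0 + 0·-2 = 0
  col δ: 0·3 + 4·0 + 1·3 + 1·-3 = 0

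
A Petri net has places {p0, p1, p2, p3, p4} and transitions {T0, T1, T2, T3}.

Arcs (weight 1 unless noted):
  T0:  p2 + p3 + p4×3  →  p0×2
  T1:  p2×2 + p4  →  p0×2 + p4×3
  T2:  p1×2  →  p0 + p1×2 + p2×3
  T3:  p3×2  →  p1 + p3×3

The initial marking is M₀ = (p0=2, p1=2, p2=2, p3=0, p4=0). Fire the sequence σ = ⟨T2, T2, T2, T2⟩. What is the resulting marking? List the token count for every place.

(p0=6, p1=2, p2=14, p3=0, p4=0)

step 1: fire T2:  (p0=2, p1=2, p2=2, p3=0, p4=0) → (p0=3, p1=2, p2=5, p3=0, p4=0)
step 2: fire T2:  (p0=3, p1=2, p2=5, p3=0, p4=0) → (p0=4, p1=2, p2=8, p3=0, p4=0)
step 3: fire T2:  (p0=4, p1=2, p2=8, p3=0, p4=0) → (p0=5, p1=2, p2=11, p3=0, p4=0)
step 4: fire T2:  (p0=5, p1=2, p2=11, p3=0, p4=0) → (p0=6, p1=2, p2=14, p3=0, p4=0)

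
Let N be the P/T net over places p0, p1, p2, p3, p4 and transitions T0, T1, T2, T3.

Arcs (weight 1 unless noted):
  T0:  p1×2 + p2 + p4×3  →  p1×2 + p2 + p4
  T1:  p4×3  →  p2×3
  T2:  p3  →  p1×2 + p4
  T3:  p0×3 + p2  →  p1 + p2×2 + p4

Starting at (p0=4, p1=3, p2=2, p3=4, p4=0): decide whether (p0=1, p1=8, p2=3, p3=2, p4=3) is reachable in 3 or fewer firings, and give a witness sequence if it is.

YES — reachable via ⟨T2, T2, T3⟩ (3 firings)

step 1: fire T2:  (p0=4, p1=3, p2=2, p3=4, p4=0) → (p0=4, p1=5, p2=2, p3=3, p4=1)
step 2: fire T2:  (p0=4, p1=5, p2=2, p3=3, p4=1) → (p0=4, p1=7, p2=2, p3=2, p4=2)
step 3: fire T3:  (p0=4, p1=7, p2=2, p3=2, p4=2) → (p0=1, p1=8, p2=3, p3=2, p4=3)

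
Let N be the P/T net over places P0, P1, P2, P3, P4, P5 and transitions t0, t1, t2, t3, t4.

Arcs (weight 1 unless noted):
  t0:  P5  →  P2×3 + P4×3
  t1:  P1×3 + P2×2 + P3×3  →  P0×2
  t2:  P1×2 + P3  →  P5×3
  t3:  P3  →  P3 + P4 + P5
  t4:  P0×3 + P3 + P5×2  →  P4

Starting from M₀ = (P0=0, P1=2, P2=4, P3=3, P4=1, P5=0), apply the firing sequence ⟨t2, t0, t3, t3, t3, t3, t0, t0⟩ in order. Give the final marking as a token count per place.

(P0=0, P1=0, P2=13, P3=2, P4=14, P5=4)

step 1: fire t2:  (P0=0, P1=2, P2=4, P3=3, P4=1, P5=0) → (P0=0, P1=0, P2=4, P3=2, P4=1, P5=3)
step 2: fire t0:  (P0=0, P1=0, P2=4, P3=2, P4=1, P5=3) → (P0=0, P1=0, P2=7, P3=2, P4=4, P5=2)
step 3: fire t3:  (P0=0, P1=0, P2=7, P3=2, P4=4, P5=2) → (P0=0, P1=0, P2=7, P3=2, P4=5, P5=3)
step 4: fire t3:  (P0=0, P1=0, P2=7, P3=2, P4=5, P5=3) → (P0=0, P1=0, P2=7, P3=2, P4=6, P5=4)
step 5: fire t3:  (P0=0, P1=0, P2=7, P3=2, P4=6, P5=4) → (P0=0, P1=0, P2=7, P3=2, P4=7, P5=5)
step 6: fire t3:  (P0=0, P1=0, P2=7, P3=2, P4=7, P5=5) → (P0=0, P1=0, P2=7, P3=2, P4=8, P5=6)
step 7: fire t0:  (P0=0, P1=0, P2=7, P3=2, P4=8, P5=6) → (P0=0, P1=0, P2=10, P3=2, P4=11, P5=5)
step 8: fire t0:  (P0=0, P1=0, P2=10, P3=2, P4=11, P5=5) → (P0=0, P1=0, P2=13, P3=2, P4=14, P5=4)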